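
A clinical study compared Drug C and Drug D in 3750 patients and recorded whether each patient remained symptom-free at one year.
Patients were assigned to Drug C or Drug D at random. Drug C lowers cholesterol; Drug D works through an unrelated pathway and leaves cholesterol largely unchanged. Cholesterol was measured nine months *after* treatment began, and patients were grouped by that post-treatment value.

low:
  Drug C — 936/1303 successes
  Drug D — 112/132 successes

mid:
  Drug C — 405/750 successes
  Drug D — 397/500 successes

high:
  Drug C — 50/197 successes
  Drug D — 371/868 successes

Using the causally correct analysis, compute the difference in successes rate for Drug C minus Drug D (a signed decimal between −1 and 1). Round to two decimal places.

Cholesterol lies on the pathway drug → cholesterol → outcome, so adjusting for it blocks the indirect effect. For the total causal effect of drug, use the unadjusted pooled rates.
The causal difference is the pooled difference: 0.618 − 0.587 = +0.032.

+0.03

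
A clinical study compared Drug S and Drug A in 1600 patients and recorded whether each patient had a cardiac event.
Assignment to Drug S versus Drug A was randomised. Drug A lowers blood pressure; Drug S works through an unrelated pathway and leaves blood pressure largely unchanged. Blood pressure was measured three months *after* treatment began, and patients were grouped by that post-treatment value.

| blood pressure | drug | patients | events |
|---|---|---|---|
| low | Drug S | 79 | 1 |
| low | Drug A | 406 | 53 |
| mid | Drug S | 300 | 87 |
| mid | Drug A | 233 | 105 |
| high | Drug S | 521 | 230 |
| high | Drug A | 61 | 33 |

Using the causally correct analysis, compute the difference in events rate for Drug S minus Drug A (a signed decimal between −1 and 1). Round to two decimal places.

+0.08

The blood pressure-specific comparison favours Drug S throughout, but the pooled figures favour Drug A. The question is whether to condition on blood pressure.
Blood pressure here is a post-treatment variable shaped by the drug; conditioning on it would introduce bias rather than remove it. The overall comparison is the causal one.
The causal difference is the pooled difference: 0.353 − 0.273 = +0.080.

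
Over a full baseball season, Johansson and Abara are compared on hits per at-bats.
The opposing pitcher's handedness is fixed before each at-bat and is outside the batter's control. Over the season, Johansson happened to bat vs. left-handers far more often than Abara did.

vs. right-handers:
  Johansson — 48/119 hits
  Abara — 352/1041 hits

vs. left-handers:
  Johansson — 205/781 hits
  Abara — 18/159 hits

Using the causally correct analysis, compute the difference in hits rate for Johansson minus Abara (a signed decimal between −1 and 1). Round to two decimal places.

+0.10

Pitcher handedness satisfies the back-door criterion: it is not a descendant of the player, and it blocks the spurious path from player to outcome. Adjusting for it (i.e., using the within-pitcher handedness rates) gives the causal effect.
Adjusting over the population distribution of pitcher handedness: 0.552·(0.403−0.338) + 0.448·(0.262−0.113) = +0.103.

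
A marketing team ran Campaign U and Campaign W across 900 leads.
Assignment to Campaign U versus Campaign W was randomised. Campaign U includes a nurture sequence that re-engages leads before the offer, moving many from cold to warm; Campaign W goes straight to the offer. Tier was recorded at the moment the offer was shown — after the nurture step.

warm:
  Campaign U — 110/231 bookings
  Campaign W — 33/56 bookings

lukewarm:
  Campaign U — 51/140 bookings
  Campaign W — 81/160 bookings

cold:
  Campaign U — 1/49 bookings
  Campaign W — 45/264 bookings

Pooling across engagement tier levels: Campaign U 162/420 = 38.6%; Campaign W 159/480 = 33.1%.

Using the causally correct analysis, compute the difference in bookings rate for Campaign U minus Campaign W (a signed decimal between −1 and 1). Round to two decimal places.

+0.05

The stratified and pooled comparisons disagree (Campaign W wins within each engagement tier; Campaign U wins overall), so the answer turns on the causal role of engagement tier.
Because the campaign influences engagement tier, engagement tier is a post-treatment mediator, not a confounder. Stratifying on it would bias the estimate; the causal effect is the crude pooled difference.
The causal difference is the pooled difference: 0.386 − 0.331 = +0.054.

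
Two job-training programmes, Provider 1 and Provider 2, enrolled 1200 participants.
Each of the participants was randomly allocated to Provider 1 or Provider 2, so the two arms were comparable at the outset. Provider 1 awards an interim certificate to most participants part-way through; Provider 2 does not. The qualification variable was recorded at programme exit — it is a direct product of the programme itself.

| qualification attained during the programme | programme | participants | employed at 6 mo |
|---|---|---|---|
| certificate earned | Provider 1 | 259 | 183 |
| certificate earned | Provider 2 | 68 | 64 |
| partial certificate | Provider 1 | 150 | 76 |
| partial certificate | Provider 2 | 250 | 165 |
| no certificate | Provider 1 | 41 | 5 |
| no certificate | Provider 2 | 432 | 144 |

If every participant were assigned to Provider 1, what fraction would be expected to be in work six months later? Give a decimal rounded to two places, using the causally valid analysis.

0.59

The qualification attained during the programme-specific comparison favours Provider 2 throughout, but the pooled figures favour Provider 1. The question is whether to condition on qualification attained during the programme.
Stratifying would compare programmes among participants the programmes themselves sorted into qualification attained during the programme groups — a form of selection on an intermediate. The unconditioned pooled rates give the total causal effect.
So P(outcome | do(Provider 1)) is just the pooled rate for Provider 1: 264/450 = 0.587.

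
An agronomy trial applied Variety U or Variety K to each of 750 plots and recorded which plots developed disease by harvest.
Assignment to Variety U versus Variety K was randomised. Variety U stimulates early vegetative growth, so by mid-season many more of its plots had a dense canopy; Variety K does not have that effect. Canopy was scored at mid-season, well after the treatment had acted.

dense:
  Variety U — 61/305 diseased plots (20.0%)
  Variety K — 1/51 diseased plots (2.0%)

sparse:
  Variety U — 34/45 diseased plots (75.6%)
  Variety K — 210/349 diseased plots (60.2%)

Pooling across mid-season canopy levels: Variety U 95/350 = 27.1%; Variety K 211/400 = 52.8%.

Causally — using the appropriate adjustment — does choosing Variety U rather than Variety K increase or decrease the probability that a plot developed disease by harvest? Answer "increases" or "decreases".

decreases

Mid-season canopy is recorded after the variety and is itself shifted by it — it sits on the causal path from variety to outcome. Conditioning on a mediator would strip out part of the effect we want; the pooled comparison gives the total causal effect.
Pooled: Variety U 27.1% vs Variety K 52.8%; Variety U is lower overall.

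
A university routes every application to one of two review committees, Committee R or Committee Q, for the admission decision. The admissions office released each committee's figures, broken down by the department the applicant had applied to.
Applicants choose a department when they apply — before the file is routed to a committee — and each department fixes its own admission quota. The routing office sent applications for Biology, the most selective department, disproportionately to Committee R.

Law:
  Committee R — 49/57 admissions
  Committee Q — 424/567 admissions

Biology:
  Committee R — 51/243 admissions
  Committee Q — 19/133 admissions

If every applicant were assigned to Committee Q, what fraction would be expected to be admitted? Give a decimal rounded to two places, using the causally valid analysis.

0.52

Department is set before the review committee has any effect — it is not caused by the review committee — and it independently drives the outcome. That makes it a confounder, so the causal comparison is within department levels.
Standardising Committee Q to the population department mix: 0.624·424/567 + 0.376·19/133 = 0.520.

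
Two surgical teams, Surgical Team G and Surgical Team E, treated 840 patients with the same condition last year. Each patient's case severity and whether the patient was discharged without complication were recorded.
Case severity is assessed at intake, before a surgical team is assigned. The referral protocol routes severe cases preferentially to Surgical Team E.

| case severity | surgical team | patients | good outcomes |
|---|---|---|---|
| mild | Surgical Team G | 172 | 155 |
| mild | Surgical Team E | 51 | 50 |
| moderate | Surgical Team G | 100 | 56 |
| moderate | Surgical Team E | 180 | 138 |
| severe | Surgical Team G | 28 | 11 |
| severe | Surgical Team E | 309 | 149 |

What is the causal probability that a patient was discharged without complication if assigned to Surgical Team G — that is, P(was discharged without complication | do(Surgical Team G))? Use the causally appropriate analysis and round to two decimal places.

0.58

The case severity-specific comparison favours Surgical Team E throughout, but the pooled figures favour Surgical Team G. The question is whether to condition on case severity.
Here case severity is a common cause — it drives both which surgical team a case falls under and the outcome. The crude comparison mixes populations; the stratum-specific rates are the causally relevant ones.
Standardising Surgical Team G to the population case severity mix: 0.265·155/172 + 0.333·56/100 + 0.401·11/28 = 0.584.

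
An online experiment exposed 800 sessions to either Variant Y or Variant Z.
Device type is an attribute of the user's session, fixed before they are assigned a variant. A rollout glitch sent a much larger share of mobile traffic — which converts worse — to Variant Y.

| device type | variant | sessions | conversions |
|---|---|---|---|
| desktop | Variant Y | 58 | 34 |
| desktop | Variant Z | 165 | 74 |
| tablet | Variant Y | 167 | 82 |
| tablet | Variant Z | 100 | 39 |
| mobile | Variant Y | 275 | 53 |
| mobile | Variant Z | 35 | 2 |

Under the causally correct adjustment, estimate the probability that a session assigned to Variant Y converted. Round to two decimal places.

0.40

Device type satisfies the back-door criterion: it is not a descendant of the variant, and it blocks the spurious path from variant to outcome. Adjusting for it (i.e., using the within-device type rates) gives the causal effect.
Standardising Variant Y to the population device type mix: 0.279·34/58 + 0.334·82/167 + 0.388·53/275 = 0.402.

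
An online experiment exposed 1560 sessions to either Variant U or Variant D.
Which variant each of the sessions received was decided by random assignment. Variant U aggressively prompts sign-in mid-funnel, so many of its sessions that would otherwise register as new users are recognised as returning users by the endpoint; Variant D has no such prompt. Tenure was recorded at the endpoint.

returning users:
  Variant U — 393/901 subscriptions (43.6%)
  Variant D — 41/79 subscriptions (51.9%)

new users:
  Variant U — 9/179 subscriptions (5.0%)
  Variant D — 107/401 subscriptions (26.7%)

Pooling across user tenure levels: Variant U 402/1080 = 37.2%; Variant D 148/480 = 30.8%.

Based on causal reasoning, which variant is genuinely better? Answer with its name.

Variant U

User tenure lies on the pathway variant → user tenure → outcome, so adjusting for it blocks the indirect effect. For the total causal effect of variant, use the unadjusted pooled rates.
Pooled: Variant U 37.2% vs Variant D 30.8%; Variant U is higher overall.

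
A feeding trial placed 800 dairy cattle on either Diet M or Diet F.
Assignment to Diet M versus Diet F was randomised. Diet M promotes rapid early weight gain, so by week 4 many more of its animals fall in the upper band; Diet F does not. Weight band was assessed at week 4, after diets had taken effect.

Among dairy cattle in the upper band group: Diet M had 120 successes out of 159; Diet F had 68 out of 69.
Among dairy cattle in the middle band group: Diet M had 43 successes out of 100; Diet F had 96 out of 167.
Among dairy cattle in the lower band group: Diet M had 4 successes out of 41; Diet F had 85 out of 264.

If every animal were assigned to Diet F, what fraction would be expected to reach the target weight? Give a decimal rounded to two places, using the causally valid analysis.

0.50

Week-4 weight band lies on the pathway diet → week-4 weight band → outcome, so adjusting for it blocks the indirect effect. For the total causal effect of diet, use the unadjusted pooled rates.
So P(outcome | do(Diet F)) is just the pooled rate for Diet F: 249/500 = 0.498.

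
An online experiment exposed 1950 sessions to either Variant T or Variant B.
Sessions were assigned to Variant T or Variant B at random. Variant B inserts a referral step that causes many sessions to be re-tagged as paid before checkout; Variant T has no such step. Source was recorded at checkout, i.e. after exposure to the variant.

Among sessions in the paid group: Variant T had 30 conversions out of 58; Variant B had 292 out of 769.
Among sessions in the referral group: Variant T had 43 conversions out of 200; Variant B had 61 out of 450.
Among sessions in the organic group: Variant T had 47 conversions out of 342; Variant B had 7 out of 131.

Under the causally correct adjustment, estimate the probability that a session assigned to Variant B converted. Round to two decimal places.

Stratifying would compare variants among sessions the variants themselves sorted into traffic source groups — a form of selection on an intermediate. The unconditioned pooled rates give the total causal effect.
So P(outcome | do(Variant B)) is just the pooled rate for Variant B: 360/1350 = 0.267.

0.27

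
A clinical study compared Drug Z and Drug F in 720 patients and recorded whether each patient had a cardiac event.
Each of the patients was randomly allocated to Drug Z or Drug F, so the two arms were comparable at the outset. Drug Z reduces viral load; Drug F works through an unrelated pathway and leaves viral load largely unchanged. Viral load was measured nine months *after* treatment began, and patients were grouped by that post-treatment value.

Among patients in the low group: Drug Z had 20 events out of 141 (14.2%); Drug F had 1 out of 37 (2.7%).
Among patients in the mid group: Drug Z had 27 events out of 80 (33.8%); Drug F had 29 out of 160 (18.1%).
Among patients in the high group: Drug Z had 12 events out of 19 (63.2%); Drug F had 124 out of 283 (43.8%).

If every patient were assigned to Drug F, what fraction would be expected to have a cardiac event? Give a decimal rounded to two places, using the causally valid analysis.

0.32

Viral load is recorded after the drug and is itself shifted by it — it sits on the causal path from drug to outcome. Conditioning on a mediator would strip out part of the effect we want; the pooled comparison gives the total causal effect.
So P(outcome | do(Drug F)) is just the pooled rate for Drug F: 154/480 = 0.321.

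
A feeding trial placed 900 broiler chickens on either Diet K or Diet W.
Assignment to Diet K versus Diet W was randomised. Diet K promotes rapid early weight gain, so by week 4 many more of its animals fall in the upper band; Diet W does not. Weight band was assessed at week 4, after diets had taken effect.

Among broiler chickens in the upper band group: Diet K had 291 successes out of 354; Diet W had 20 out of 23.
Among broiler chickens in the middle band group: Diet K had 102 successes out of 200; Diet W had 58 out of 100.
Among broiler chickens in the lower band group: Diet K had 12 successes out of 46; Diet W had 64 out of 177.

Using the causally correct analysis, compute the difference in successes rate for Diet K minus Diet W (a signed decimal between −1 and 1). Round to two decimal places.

+0.20

Week-4 weight band is recorded after the diet and is itself shifted by it — it sits on the causal path from diet to outcome. Conditioning on a mediator would strip out part of the effect we want; the pooled comparison gives the total causal effect.
The causal difference is the pooled difference: 0.675 − 0.473 = +0.202.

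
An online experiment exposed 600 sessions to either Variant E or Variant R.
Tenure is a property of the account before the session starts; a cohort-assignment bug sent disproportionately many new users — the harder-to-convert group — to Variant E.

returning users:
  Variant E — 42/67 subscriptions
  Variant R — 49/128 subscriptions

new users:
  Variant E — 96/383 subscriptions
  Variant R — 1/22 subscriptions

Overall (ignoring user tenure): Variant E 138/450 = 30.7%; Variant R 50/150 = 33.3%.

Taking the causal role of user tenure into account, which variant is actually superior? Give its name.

Nothing the variant does changes user tenure; the imbalance is an allocation artefact. With user tenure also predicting the outcome, the pooled figure is confounded, and the within-stratum comparison is the causal one.
Within each level — returning users: 62.7% vs 38.3%; new users: 25.1% vs 4.5% — Variant E is higher every time.

Variant E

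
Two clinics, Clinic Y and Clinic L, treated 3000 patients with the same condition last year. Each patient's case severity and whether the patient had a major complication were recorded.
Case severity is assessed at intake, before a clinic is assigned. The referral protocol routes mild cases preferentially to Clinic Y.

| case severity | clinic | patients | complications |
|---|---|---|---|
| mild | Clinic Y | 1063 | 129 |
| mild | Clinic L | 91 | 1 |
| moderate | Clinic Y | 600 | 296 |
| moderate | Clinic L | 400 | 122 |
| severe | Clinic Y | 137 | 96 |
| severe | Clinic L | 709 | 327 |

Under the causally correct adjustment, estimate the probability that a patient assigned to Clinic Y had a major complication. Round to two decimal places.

0.41

The case severity-specific comparison favours Clinic L throughout, but the pooled figures favour Clinic Y. The question is whether to condition on case severity.
Case severity differs across clinics for reasons unrelated to any effect of the clinic itself, and it separately predicts the outcome — a classic confounder. We must compare within case severity levels.
Standardising Clinic Y to the population case severity mix: 0.385·129/1063 + 0.333·296/600 + 0.282·96/137 = 0.409.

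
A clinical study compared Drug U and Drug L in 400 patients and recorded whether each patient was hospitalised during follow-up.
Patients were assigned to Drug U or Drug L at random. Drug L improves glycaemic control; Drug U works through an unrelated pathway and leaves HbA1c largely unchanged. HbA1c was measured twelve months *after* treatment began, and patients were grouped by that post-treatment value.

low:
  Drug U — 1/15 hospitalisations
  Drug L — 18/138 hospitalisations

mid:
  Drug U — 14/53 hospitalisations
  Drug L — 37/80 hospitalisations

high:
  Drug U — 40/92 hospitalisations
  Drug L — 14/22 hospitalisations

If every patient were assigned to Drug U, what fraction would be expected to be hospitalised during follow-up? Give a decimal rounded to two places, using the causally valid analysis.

The HbA1c-specific comparison favours Drug U throughout, but the pooled figures favour Drug L. The question is whether to condition on HbA1c.
HbA1c here is a post-treatment variable shaped by the drug; conditioning on it would introduce bias rather than remove it. The overall comparison is the causal one.
So P(outcome | do(Drug U)) is just the pooled rate for Drug U: 55/160 = 0.344.

0.34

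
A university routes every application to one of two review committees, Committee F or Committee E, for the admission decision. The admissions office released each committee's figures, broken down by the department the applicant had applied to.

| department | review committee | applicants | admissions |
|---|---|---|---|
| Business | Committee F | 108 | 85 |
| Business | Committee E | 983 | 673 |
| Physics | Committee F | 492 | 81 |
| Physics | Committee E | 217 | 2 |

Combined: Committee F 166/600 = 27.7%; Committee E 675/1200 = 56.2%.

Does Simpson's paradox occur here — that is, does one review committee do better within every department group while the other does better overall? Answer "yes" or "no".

Within each department level (Business 78.7% vs 68.5%; Physics 16.5% vs 0.9%), Committee F has the higher rate every time. Pooled: 27.7% vs 56.2% — Committee E has the higher rate overall. The two comparisons disagree.

yes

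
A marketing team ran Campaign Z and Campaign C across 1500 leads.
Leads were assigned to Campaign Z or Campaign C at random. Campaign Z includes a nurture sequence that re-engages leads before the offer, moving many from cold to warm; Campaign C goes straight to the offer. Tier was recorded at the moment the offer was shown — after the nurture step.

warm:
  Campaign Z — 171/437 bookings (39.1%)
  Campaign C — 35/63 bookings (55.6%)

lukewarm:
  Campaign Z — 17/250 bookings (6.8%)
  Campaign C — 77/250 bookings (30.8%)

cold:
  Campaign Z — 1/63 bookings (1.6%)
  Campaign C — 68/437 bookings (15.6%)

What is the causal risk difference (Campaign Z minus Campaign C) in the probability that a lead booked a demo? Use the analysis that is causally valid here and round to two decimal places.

+0.01

The stratified and pooled comparisons disagree (Campaign C wins within each engagement tier; Campaign Z wins overall), so the answer turns on the causal role of engagement tier.
Because the campaign influences engagement tier, engagement tier is a post-treatment mediator, not a confounder. Stratifying on it would bias the estimate; the causal effect is the crude pooled difference.
The causal difference is the pooled difference: 0.252 − 0.240 = +0.012.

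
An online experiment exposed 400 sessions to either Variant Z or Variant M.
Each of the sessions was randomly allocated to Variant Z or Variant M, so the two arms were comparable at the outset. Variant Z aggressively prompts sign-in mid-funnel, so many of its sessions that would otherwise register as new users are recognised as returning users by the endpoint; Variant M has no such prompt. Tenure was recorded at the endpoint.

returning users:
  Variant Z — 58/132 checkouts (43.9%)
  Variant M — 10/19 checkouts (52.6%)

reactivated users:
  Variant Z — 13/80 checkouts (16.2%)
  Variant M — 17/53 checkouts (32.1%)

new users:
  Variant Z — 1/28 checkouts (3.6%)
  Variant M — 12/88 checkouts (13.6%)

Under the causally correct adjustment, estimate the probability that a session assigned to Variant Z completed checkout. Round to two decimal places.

0.30

Stratifying would compare variants among sessions the variants themselves sorted into user tenure groups — a form of selection on an intermediate. The unconditioned pooled rates give the total causal effect.
So P(outcome | do(Variant Z)) is just the pooled rate for Variant Z: 72/240 = 0.300.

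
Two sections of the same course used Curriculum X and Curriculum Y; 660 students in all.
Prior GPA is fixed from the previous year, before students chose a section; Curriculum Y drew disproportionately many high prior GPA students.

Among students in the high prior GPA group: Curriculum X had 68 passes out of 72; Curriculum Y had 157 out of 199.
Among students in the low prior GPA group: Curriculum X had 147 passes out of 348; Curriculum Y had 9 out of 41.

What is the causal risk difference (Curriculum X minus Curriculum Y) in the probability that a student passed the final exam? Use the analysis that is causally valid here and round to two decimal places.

Since prior GPA band is a pre-existing factor (not a product of the teaching method) and it affects the outcome on its own, it is a confounder. The stratified rates, not the pooled rate, identify the causal effect.
Adjusting over the population distribution of prior GPA band: 0.411·(0.944−0.789) + 0.589·(0.422−0.220) = +0.183.

+0.18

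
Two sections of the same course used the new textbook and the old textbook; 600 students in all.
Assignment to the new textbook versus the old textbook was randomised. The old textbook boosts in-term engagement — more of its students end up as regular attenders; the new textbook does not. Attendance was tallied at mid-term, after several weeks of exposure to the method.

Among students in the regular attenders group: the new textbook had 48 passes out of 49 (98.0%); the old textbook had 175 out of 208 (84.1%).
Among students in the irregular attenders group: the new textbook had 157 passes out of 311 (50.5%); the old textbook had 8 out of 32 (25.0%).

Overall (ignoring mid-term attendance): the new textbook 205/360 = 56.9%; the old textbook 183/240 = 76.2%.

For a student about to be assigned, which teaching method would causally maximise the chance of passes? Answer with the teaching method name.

the new textbook is higher inside every mid-term attendance stratum but the old textbook is higher in aggregate. Whether to stratify depends on how mid-term attendance relates to the teaching method.
Stratifying would compare teaching methods among students the teaching methods themselves sorted into mid-term attendance groups — a form of selection on an intermediate. The unconditioned pooled rates give the total causal effect.
Pooled: the new textbook 56.9% vs the old textbook 76.2%; the old textbook is higher overall.

the old textbook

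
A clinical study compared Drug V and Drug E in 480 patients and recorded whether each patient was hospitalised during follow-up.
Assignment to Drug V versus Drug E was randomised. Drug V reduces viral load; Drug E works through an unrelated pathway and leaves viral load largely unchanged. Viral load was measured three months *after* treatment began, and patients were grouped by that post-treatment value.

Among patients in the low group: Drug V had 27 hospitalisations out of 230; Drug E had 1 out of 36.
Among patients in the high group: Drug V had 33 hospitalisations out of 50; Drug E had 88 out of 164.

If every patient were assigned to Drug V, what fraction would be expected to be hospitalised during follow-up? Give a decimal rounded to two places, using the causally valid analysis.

0.21

Within every viral load level Drug E has the lower rate, yet pooled Drug V does — Simpson's reversal.
Viral load lies on the pathway drug → viral load → outcome, so adjusting for it blocks the indirect effect. For the total causal effect of drug, use the unadjusted pooled rates.
So P(outcome | do(Drug V)) is just the pooled rate for Drug V: 60/280 = 0.214.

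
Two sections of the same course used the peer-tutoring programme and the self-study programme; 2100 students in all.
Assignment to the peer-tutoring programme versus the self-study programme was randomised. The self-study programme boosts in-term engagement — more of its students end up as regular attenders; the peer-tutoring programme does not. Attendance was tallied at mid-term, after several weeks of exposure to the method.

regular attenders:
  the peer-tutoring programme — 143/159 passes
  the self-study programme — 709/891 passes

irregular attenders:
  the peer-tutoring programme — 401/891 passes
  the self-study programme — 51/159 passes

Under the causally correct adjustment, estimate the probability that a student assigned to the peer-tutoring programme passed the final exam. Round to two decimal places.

the peer-tutoring programme is higher inside every mid-term attendance stratum but the self-study programme is higher in aggregate. Whether to stratify depends on how mid-term attendance relates to the teaching method.
Because the teaching method influences mid-term attendance, mid-term attendance is a post-treatment mediator, not a confounder. Stratifying on it would bias the estimate; the causal effect is the crude pooled difference.
So P(outcome | do(the peer-tutoring programme)) is just the pooled rate for the peer-tutoring programme: 544/1050 = 0.518.

0.52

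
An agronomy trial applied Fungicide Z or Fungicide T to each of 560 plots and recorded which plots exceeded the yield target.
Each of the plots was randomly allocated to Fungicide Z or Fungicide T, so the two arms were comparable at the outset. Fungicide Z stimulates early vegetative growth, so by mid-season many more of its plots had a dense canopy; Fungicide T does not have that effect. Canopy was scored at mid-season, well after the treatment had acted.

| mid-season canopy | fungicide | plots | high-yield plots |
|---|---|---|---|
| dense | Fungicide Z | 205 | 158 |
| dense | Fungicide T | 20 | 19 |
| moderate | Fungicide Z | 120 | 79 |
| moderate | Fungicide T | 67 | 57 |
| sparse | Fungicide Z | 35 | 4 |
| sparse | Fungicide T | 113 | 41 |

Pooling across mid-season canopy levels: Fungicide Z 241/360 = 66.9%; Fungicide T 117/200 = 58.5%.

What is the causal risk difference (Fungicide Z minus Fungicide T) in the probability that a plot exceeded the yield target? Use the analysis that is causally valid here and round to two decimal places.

Within every mid-season canopy level Fungicide T has the higher rate, yet pooled Fungicide Z does — Simpson's reversal.
Stratifying would compare fungicides among plots the fungicides themselves sorted into mid-season canopy groups — a form of selection on an intermediate. The unconditioned pooled rates give the total causal effect.
The causal difference is the pooled difference: 0.669 − 0.585 = +0.084.

+0.08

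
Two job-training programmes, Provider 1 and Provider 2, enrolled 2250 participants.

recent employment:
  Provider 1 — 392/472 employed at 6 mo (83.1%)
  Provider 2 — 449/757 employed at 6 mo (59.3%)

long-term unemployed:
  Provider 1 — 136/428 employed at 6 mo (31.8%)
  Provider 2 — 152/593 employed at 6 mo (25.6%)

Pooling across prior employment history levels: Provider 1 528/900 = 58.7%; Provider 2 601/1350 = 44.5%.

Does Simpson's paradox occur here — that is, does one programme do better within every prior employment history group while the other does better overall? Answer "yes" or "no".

Within each prior employment history level (recent employment 83.1% vs 59.3%; long-term unemployed 31.8% vs 25.6%), Provider 1 has the higher rate every time. Pooled: 58.7% vs 44.5% — Provider 1 has the higher rate overall. They agree.

no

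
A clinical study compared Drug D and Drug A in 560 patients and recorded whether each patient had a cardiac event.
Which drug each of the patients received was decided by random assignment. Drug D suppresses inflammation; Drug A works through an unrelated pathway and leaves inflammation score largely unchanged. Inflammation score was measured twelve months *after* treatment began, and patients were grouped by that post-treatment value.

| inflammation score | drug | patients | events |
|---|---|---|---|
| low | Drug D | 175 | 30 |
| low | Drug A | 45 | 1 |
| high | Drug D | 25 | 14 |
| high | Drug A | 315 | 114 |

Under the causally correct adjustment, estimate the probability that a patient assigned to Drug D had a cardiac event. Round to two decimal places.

Inflammation score lies on the pathway drug → inflammation score → outcome, so adjusting for it blocks the indirect effect. For the total causal effect of drug, use the unadjusted pooled rates.
So P(outcome | do(Drug D)) is just the pooled rate for Drug D: 44/200 = 0.220.

0.22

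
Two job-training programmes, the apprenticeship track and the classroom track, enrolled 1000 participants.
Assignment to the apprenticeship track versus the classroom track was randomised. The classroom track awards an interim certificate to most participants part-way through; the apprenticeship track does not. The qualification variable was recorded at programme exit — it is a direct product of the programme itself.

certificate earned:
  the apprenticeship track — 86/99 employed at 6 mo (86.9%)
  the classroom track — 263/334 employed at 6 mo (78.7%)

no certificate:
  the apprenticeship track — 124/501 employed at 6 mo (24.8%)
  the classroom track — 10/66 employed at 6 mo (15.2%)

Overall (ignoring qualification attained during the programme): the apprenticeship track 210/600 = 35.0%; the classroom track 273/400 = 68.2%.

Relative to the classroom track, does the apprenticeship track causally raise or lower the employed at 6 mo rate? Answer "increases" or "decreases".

The stratified and pooled comparisons disagree (the apprenticeship track wins within each qualification attained during the programme; the classroom track wins overall), so the answer turns on the causal role of qualification attained during the programme.
The distribution of qualification attained during the programme is itself part of what the programme does — it is an intermediate outcome. Holding it fixed would remove that part of the effect; the total effect is the pooled difference.
Pooled: the apprenticeship track 35.0% vs the classroom track 68.2%; the classroom track is higher overall.

decreases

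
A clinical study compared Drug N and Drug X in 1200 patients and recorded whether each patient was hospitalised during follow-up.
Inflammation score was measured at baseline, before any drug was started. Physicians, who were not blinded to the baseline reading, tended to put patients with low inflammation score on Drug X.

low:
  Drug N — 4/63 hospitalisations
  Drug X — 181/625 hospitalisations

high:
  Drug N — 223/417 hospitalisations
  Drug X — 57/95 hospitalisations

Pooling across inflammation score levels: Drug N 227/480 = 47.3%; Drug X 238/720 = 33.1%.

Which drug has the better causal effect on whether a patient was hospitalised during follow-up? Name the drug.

Drug N

The inflammation score-specific comparison favours Drug N throughout, but the pooled figures favour Drug X. The question is whether to condition on inflammation score.
Inflammation score differs across drugs for reasons unrelated to any effect of the drug itself, and it separately predicts the outcome — a classic confounder. We must compare within inflammation score levels.
Within each level — low: 6.3% vs 29.0%; high: 53.5% vs 60.0% — Drug N is lower every time.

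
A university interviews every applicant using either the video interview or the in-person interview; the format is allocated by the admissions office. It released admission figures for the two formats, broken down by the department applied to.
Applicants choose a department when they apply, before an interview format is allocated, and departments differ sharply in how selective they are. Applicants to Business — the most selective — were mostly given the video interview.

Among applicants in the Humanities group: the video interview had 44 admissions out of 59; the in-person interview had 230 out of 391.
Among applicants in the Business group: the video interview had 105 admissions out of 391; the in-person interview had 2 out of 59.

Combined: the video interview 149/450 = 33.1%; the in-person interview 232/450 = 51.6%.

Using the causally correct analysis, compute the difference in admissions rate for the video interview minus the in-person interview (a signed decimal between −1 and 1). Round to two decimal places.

+0.20

Since department is a pre-existing factor (not a product of the interview format) and it affects the outcome on its own, it is a confounder. The stratified rates, not the pooled rate, identify the causal effect.
Adjusting over the population distribution of department: 0.500·(0.746−0.588) + 0.500·(0.269−0.034) = +0.196.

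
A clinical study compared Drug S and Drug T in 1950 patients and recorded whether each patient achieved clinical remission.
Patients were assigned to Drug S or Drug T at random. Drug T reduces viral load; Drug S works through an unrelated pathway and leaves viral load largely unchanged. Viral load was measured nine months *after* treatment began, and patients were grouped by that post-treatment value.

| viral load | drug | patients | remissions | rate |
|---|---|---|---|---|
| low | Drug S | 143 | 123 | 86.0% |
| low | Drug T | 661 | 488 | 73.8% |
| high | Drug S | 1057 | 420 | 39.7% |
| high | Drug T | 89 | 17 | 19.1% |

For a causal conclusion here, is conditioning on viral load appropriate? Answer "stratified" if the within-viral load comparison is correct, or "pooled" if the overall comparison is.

pooled

Stratifying would compare drugs among patients the drugs themselves sorted into viral load groups — a form of selection on an intermediate. The unconditioned pooled rates give the total causal effect.
Pooled: Drug S 45.2% vs Drug T 67.3%; Drug T is higher overall.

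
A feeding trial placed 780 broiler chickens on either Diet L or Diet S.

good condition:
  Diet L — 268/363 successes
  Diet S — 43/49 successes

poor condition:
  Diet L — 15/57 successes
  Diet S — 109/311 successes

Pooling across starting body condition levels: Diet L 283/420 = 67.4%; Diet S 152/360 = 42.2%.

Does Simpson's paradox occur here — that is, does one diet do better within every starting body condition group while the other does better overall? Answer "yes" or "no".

Within each starting body condition level (good condition 73.8% vs 87.8%; poor condition 26.3% vs 35.0%), Diet S has the higher rate every time. Pooled: 67.4% vs 42.2% — Diet L has the higher rate overall. The two comparisons disagree.

yes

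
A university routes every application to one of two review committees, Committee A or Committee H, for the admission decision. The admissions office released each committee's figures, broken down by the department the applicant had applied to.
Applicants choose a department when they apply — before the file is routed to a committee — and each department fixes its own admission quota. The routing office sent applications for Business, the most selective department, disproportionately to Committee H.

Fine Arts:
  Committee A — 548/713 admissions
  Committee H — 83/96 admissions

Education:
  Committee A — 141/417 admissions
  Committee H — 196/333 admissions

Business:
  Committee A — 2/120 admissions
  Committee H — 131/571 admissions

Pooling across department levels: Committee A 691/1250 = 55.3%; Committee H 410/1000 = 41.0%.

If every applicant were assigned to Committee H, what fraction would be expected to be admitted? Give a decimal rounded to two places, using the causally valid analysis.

Within every department level Committee H has the higher rate, yet pooled Committee A does — Simpson's reversal.
Here department is a common cause — it drives both which review committee a case falls under and the outcome. The crude comparison mixes populations; the stratum-specific rates are the causally relevant ones.
Standardising Committee H to the population department mix: 0.360·83/96 + 0.333·196/333 + 0.307·131/571 = 0.578.

0.58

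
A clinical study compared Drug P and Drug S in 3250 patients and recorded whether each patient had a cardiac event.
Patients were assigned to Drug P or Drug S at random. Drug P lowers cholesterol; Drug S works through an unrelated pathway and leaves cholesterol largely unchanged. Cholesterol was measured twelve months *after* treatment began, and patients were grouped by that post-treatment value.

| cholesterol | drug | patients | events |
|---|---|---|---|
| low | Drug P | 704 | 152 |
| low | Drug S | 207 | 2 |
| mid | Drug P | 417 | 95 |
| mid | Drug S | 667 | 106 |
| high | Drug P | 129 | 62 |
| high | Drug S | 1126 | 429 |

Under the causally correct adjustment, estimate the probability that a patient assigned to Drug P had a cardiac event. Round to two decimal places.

0.25

Within every cholesterol level Drug S has the lower rate, yet pooled Drug P does — Simpson's reversal.
Cholesterol is downstream of the drug. One should not condition on a consequence of treatment, so the overall rates are the right comparison.
So P(outcome | do(Drug P)) is just the pooled rate for Drug P: 309/1250 = 0.247.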